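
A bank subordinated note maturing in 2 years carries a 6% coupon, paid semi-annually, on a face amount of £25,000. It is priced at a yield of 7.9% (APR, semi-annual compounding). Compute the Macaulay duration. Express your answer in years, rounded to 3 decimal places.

Periodic yield y = 0.0395. Discount each cash flow and weight by its period:
  t   CF        PV=CF/(1+0.0395)^t    t·PV
  1       750.00       721.5007       721.5007
  2       750.00       694.0844     1,388.1688
  3       750.00       667.7098     2,003.1295
  4    25,750.00    22,053.5881    88,214.3524
  Σ                 24,136.8830    92,327.1514
Price P = Σ PV = 24,136.8830.
Macaulay duration = Σ(t·PV) / P = 92,327.1514 / 24,136.8830 = 3.82515 half-year periods.
In years: 3.82515 / 2 = 1.91257 years.

1.913 years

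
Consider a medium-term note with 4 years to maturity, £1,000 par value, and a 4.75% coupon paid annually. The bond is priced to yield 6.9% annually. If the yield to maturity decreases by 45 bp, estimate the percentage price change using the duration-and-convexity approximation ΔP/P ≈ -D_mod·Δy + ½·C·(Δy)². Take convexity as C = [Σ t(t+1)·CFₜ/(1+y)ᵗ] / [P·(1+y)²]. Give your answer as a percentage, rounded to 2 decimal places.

+1.58%

With y = 0.069:
  t   CF        PV=CF/(1+0.069)^t    t·PV        t(t+1)·PV
  1        47.50        44.4341        44.4341          88.8681
  2        47.50        41.5660        83.1320         249.3960
  3        47.50        38.8831       116.6492         466.5968
  4     1,047.50       802.1271     3,208.5086      16,042.5428
  Σ                    927.0103     3,452.7238      16,847.4037
P = 927.0103; D_Mac = 3.72458 yrs; D_mod = 3.48417 yrs; C = 15.90351.
Duration effect: -3.48417 × (-0.0045) = +0.015679
Convexity effect: 0.5 × 15.90351 × (-0.0045)² = +0.0001610
ΔP/P ≈ +0.015679 + 0.0001610 = +0.015840 = +1.5840%.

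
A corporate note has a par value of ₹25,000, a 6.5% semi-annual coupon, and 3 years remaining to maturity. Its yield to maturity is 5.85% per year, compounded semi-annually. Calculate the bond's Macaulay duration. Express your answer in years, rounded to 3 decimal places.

2.776 years

Periodic yield y = 0.02925. Discount each cash flow and weight by its period:
  t   CF        PV=CF/(1+0.02925)^t    t·PV
  1       812.50       789.4098       789.4098
  2       812.50       766.9757     1,533.9514
  3       812.50       745.1792     2,235.5377
  4       812.50       724.0022     2,896.0087
  5       812.50       703.4269     3,517.1347
  6    25,812.50    21,712.2492   130,273.4952
  Σ                 25,441.2430   141,245.5375
Price P = Σ PV = 25,441.2430.
Macaulay duration = Σ(t·PV) / P = 141,245.5375 / 25,441.2430 = 5.55183 half-year periods.
In years: 5.55183 / 2 = 2.77592 years.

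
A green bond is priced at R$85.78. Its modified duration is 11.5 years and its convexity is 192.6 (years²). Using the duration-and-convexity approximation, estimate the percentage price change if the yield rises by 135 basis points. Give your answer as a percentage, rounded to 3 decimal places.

-13.770%

Duration effect: -D_mod·Δy = -11.5 × (+0.0135) = -0.155250
Convexity effect: ½·C·(Δy)² = 0.5 × 192.6 × (0.0135)² = +0.017550675
ΔP/P ≈ -0.155250 + 0.017550675 = -0.137699325
= -13.7699325%.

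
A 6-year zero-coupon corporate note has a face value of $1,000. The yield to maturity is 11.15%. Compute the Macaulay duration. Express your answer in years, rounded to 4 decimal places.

6.0000 years

A zero-coupon bond has a single cash flow at maturity, so its Macaulay duration equals its maturity: 6 years.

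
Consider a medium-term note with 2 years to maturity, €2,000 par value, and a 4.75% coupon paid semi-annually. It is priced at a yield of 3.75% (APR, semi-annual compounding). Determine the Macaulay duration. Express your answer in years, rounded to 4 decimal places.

1.9322 years

Periodic yield y = 0.01875. Discount each cash flow and weight by its period:
  t   CF        PV=CF/(1+0.01875)^t    t·PV
  1        47.50        46.6258        46.6258
  2        47.50        45.7676        91.5352
  3        47.50        44.9253       134.7758
  4     2,047.50     1,900.8744     7,603.4976
  Σ                  2,038.1931     7,876.4345
Price P = Σ PV = 2,038.1931.
Macaulay duration = Σ(t·PV) / P = 7,876.4345 / 2,038.1931 = 3.86442 half-year periods.
In years: 3.86442 / 2 = 1.93221 years.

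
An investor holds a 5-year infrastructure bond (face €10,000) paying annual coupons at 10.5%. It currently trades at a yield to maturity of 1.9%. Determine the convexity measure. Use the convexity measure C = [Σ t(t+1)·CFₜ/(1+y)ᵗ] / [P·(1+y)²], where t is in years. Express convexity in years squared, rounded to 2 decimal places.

23.36

With y = 0.019:
  t   CF        PV=CF/(1+0.019)^t    t·PV        t(t+1)·PV
  1     1,050.00     1,030.4220     1,030.4220       2,060.8440
  2     1,050.00     1,011.2090     2,022.4180       6,067.2541
  3     1,050.00       992.3543     2,977.0628      11,908.2514
  4     1,050.00       973.8511     3,895.4044      19,477.0222
  5    11,050.00    10,057.5305    50,287.6525     301,725.9148
  Σ                 14,065.3669    60,212.9597     341,239.2864
P = 14,065.3669.
Convexity = Σ t(t+1)·PV / [P·(1+y)²] = 341,239.2864 / (14,065.3669 × 1.038361) = 23.36467.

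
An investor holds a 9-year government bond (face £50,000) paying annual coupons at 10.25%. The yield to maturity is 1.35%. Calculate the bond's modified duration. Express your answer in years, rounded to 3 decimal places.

6.889 years

Periodic yield y = 0.0135. First find Macaulay duration:
  t   CF        PV=CF/(1+0.0135)^t    t·PV
  1     5,125.00     5,056.7341     5,056.7341
  2     5,125.00     4,989.3775     9,978.7550
  3     5,125.00     4,922.9181    14,768.7543
  4     5,125.00     4,857.3440    19,429.3758
  5     5,125.00     4,792.6433    23,963.2164
  6     5,125.00     4,728.8044    28,372.8265
  7     5,125.00     4,665.8159    32,660.7113
  8     5,125.00     4,603.6664    36,829.3312
  9    55,125.00    48,857.9033   439,721.1293
  Σ                 87,475.2069   610,780.8338
P = 87,475.2069; Macaulay duration = 610,780.8338 / 87,475.2069 = 6.98233 years.
Modified duration = D_Mac / (1 + y) = 6.98233 / 1.0135 = 6.88932 years.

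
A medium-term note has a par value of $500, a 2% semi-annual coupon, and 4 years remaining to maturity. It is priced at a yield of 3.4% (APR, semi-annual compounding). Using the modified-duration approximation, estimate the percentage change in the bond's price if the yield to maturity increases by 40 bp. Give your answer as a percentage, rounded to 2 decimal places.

-1.52%

Periodic yield y = 0.017. Modified duration first:
  t   CF        PV=CF/(1+0.017)^t    t·PV
  1         5.00         4.9164         4.9164
  2         5.00         4.8342         9.6685
  3         5.00         4.7534        14.2603
  4         5.00         4.6740        18.6959
  5         5.00         4.5958        22.9792
  6         5.00         4.5190        27.1141
  7         5.00         4.4435        31.1044
  8       505.00       441.2897     3,530.3173
  Σ                    474.0261     3,659.0561
P = 474.0261; D_Mac = 7.71910 half-year periods = 3.85955 yrs; D_mod = 3.85955/(1+0.017) = 3.79504 yrs.
ΔP/P ≈ -D_mod · Δy = -3.79504 × (+0.004) = -0.015180 = -1.5180%.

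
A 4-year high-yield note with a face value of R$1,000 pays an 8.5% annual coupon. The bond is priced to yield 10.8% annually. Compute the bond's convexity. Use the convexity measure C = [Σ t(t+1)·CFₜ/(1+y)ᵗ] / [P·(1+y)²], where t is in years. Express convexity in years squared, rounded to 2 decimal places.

13.79

With y = 0.108:
  t   CF        PV=CF/(1+0.108)^t    t·PV        t(t+1)·PV
  1        85.00        76.7148        76.7148         153.4296
  2        85.00        69.2372       138.4744         415.4231
  3        85.00        62.4884       187.4653         749.8612
  4     1,085.00       719.8976     2,879.5902      14,397.9510
  Σ                    928.3380     3,282.2447      15,716.6650
P = 928.3380.
Convexity = Σ t(t+1)·PV / [P·(1+y)²] = 15,716.6650 / (928.3380 × 1.227664) = 13.79033.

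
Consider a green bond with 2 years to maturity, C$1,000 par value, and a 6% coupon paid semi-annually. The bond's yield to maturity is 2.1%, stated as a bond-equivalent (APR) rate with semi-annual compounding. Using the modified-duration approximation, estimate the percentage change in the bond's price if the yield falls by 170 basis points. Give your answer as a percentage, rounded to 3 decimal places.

Periodic yield y = 0.0105. Modified duration first:
  t   CF        PV=CF/(1+0.0105)^t    t·PV
  1        30.00        29.6883        29.6883
  2        30.00        29.3798        58.7596
  3        30.00        29.0745        87.2235
  4     1,030.00       987.8522     3,951.4086
  Σ                  1,075.9947     4,127.0800
P = 1,075.9947; D_Mac = 3.83560 half-year periods = 1.91780 yrs; D_mod = 1.91780/(1+0.0105) = 1.89787 yrs.
ΔP/P ≈ -D_mod · Δy = -1.89787 × (-0.017) = +0.032264 = +3.2264%.

+3.226%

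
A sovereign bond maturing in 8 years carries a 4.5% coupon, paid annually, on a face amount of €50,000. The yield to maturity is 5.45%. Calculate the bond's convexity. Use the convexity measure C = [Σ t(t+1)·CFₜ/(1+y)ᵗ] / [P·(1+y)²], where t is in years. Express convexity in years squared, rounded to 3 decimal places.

52.518

With y = 0.0545:
  t   CF        PV=CF/(1+0.0545)^t    t·PV        t(t+1)·PV
  1     2,250.00     2,133.7127     2,133.7127       4,267.4253
  2     2,250.00     2,023.4354     4,046.8709      12,140.6126
  3     2,250.00     1,918.8577     5,756.5731      23,026.2922
  4     2,250.00     1,819.6849     7,278.7394      36,393.6972
  5     2,250.00     1,725.6376     8,628.1881      51,769.1283
  6     2,250.00     1,636.4510     9,818.7062      68,730.9432
  7     2,250.00     1,551.8739    10,863.1173      86,904.9385
  8    52,250.00    34,175.4012   273,403.2099   2,460,628.8894
  Σ                 46,985.0544   321,929.1175   2,743,861.9268
P = 46,985.0544.
Convexity = Σ t(t+1)·PV / [P·(1+y)²] = 2,743,861.9268 / (46,985.0544 × 1.111970) = 52.51814.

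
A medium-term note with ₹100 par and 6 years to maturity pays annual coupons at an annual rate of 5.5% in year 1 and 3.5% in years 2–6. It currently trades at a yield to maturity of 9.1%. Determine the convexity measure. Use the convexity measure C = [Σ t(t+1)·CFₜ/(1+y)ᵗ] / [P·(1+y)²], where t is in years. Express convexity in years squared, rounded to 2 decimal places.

30.14

With y = 0.091:
  t   CF        PV=CF/(1+0.091)^t    t·PV        t(t+1)·PV
  1         5.50         5.0412         5.0412          10.0825
  2         3.50         2.9405         5.8810          17.6429
  3         3.50         2.6952         8.0857          32.3426
  4         3.50         2.4704         9.8816          49.4082
  5         3.50         2.2644        11.3218          67.9306
  6       103.50        61.3750       368.2503       2,577.7520
  Σ                     76.7868       408.4616       2,755.1588
P = 76.7868.
Convexity = Σ t(t+1)·PV / [P·(1+y)²] = 2,755.1588 / (76.7868 × 1.190281) = 30.14469.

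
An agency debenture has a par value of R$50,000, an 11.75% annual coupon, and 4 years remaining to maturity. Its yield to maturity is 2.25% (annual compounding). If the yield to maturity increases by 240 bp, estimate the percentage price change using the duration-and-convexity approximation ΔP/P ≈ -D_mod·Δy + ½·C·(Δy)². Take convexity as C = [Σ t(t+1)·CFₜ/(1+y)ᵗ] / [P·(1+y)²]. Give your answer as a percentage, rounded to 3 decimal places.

With y = 0.0225:
  t   CF        PV=CF/(1+0.0225)^t    t·PV        t(t+1)·PV
  1     5,875.00     5,745.7213     5,745.7213      11,491.4425
  2     5,875.00     5,619.2873    11,238.5746      33,715.7238
  3     5,875.00     5,495.6355    16,486.9065      65,947.6261
  4    55,875.00    51,116.8719   204,467.4877   1,022,337.4383
  Σ                 67,977.5160   237,938.6901   1,133,492.2308
P = 67,977.5160; D_Mac = 3.50026 yrs; D_mod = 3.42323 yrs; C = 15.94875.
Duration effect: -3.42323 × (+0.024) = -0.082158
Convexity effect: 0.5 × 15.94875 × (0.024)² = +0.0045932
ΔP/P ≈ -0.082158 + 0.0045932 = -0.077564 = -7.7564%.

-7.756%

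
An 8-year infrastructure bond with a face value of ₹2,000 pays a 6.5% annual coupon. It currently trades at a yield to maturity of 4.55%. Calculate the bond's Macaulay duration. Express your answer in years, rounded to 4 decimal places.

6.5845 years

Periodic yield y = 0.0455. Discount each cash flow and weight by its year:
  t   CF        PV=CF/(1+0.0455)^t    t·PV
  1       130.00       124.3424       124.3424
  2       130.00       118.9311       237.8621
  3       130.00       113.7552       341.2656
  4       130.00       108.8046       435.2183
  5       130.00       104.0694       520.3471
  6       130.00        99.5403       597.2421
  7       130.00        95.2084       666.4585
  8     2,130.00     1,492.0635    11,936.5080
  Σ                  2,256.7149    14,859.2442
Price P = Σ PV = 2,256.7149.
Macaulay duration = Σ(t·PV) / P = 14,859.2442 / 2,256.7149 = 6.58446 years.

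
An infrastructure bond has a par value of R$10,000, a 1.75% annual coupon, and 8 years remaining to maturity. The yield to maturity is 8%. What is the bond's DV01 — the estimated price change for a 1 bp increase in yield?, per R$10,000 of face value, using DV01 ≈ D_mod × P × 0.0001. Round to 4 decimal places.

R$4.3836

Periodic yield y = 0.08.
  t   CF        PV=CF/(1+0.08)^t    t·PV
  1       175.00       162.0370       162.0370
  2       175.00       150.0343       300.0686
  3       175.00       138.9206       416.7619
  4       175.00       128.6302       514.5209
  5       175.00       119.1021       595.5103
  6       175.00       110.2797       661.6781
  7       175.00       102.1108       714.7757
  8    10,175.00     5,497.2359    43,977.8872
  Σ                  6,408.3507    47,343.2398
P = 6,408.3507; D_Mac = 7.38774 yrs; D_mod = 6.84050 yrs.
DV01 ≈ 6.84050 × 6,408.3507 × 0.0001 = 4.383633.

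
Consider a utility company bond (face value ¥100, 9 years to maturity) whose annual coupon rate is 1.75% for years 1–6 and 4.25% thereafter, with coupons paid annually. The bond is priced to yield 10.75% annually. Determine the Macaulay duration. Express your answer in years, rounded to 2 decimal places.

8.07 years

Periodic yield y = 0.1075. Discount each cash flow and weight by its year:
  t   CF        PV=CF/(1+0.1075)^t    t·PV
  1         1.75         1.5801         1.5801
  2         1.75         1.4268         2.8535
  3         1.75         1.2883         3.8648
  4         1.75         1.1632         4.6529
  5         1.75         1.0503         5.2516
  6         1.75         0.9484         5.6902
  7         4.25         2.0796        14.5573
  8         4.25         1.8778        15.0220
  9       104.25        41.5894       374.3044
  Σ                     53.0038       427.7769
Price P = Σ PV = 53.0038.
Macaulay duration = Σ(t·PV) / P = 427.7769 / 53.0038 = 8.07068 years.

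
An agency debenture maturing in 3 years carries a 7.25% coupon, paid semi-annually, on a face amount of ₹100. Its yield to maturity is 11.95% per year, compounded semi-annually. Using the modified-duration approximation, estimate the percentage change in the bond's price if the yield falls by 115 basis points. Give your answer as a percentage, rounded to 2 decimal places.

Periodic yield y = 0.05975. Modified duration first:
  t   CF        PV=CF/(1+0.05975)^t    t·PV
  1        3.625         3.4206         3.4206
  2        3.625         3.2278         6.4555
  3        3.625         3.0458         9.1373
  4        3.625         2.8740        11.4962
  5        3.625         2.7120        13.5600
  6      103.625        73.1550       438.9300
  Σ                     88.4352       482.9997
P = 88.4352; D_Mac = 5.46162 half-year periods = 2.73081 yrs; D_mod = 2.73081/(1+0.05975) = 2.57684 yrs.
ΔP/P ≈ -D_mod · Δy = -2.57684 × (-0.0115) = +0.029634 = +2.9634%.

+2.96%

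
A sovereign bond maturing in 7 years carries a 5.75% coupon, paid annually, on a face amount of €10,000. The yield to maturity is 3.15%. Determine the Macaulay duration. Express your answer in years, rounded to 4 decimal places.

Periodic yield y = 0.0315. Discount each cash flow and weight by its year:
  t   CF        PV=CF/(1+0.0315)^t    t·PV
  1       575.00       557.4406       557.4406
  2       575.00       540.4175     1,080.8349
  3       575.00       523.9142     1,571.7425
  4       575.00       507.9149     2,031.6594
  5       575.00       492.4041     2,462.0206
  6       575.00       477.3671     2,864.2024
  7    10,575.00     8,511.2971    59,579.0796
  Σ                 11,610.7554    70,146.9801
Price P = Σ PV = 11,610.7554.
Macaulay duration = Σ(t·PV) / P = 70,146.9801 / 11,610.7554 = 6.04155 years.

6.0416 years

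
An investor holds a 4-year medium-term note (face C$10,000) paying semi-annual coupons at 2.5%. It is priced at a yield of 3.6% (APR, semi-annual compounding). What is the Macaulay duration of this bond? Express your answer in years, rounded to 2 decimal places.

Periodic yield y = 0.018. Discount each cash flow and weight by its period:
  t   CF        PV=CF/(1+0.018)^t    t·PV
  1       125.00       122.7898       122.7898
  2       125.00       120.6186       241.2373
  3       125.00       118.4859       355.4577
  4       125.00       116.3909       465.5635
  5       125.00       114.3329       571.6644
  6       125.00       112.3113       673.8676
  7       125.00       110.3254       772.2779
  8    10,125.00     8,778.3483    70,226.7863
  Σ                  9,593.6031    73,429.6445
Price P = Σ PV = 9,593.6031.
Macaulay duration = Σ(t·PV) / P = 73,429.6445 / 9,593.6031 = 7.65402 half-year periods.
In years: 7.65402 / 2 = 3.82701 years.

3.83 years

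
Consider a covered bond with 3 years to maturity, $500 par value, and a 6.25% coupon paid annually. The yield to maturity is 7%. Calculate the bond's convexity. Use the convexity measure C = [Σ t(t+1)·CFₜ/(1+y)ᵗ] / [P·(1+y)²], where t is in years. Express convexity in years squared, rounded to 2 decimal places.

With y = 0.07:
  t   CF        PV=CF/(1+0.07)^t    t·PV        t(t+1)·PV
  1        31.25        29.2056        29.2056          58.4112
  2        31.25        27.2950        54.5899         163.7698
  3       531.25       433.6582     1,300.9747       5,203.8990
  Σ                    490.1588     1,384.7703       5,426.0799
P = 490.1588.
Convexity = Σ t(t+1)·PV / [P·(1+y)²] = 5,426.0799 / (490.1588 × 1.144900) = 9.66901.

9.67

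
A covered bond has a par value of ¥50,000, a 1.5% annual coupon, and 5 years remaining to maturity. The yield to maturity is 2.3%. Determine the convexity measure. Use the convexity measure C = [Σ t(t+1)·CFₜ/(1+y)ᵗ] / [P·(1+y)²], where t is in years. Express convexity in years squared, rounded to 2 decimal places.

27.53

With y = 0.023:
  t   CF        PV=CF/(1+0.023)^t    t·PV        t(t+1)·PV
  1       750.00       733.1378       733.1378       1,466.2757
  2       750.00       716.6548     1,433.3095       4,299.9286
  3       750.00       700.5423     2,101.6269       8,406.5076
  4       750.00       684.7921     2,739.1683      13,695.8416
  5    50,750.00    45,295.7941   226,478.9706   1,358,873.8235
  Σ                 48,130.9211   233,486.2132   1,386,742.3769
P = 48,130.9211.
Convexity = Σ t(t+1)·PV / [P·(1+y)²] = 1,386,742.3769 / (48,130.9211 × 1.046529) = 27.53090.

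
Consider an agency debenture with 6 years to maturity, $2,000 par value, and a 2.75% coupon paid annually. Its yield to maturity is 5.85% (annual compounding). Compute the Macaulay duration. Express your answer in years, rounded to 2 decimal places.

Periodic yield y = 0.0585. Discount each cash flow and weight by its year:
  t   CF        PV=CF/(1+0.0585)^t    t·PV
  1        55.00        51.9603        51.9603
  2        55.00        49.0886        98.1773
  3        55.00        46.3757       139.1270
  4        55.00        43.8126       175.2505
  5        55.00        41.3912       206.9562
  6     2,055.00     1,461.0553     8,766.3318
  Σ                  1,693.6838     9,437.8030
Price P = Σ PV = 1,693.6838.
Macaulay duration = Σ(t·PV) / P = 9,437.8030 / 1,693.6838 = 5.57235 years.

5.57 years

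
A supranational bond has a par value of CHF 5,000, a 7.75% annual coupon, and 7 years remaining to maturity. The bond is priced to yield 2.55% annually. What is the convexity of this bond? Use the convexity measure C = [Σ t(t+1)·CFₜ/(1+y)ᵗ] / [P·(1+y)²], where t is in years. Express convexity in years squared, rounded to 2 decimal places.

With y = 0.0255:
  t   CF        PV=CF/(1+0.0255)^t    t·PV        t(t+1)·PV
  1       387.50       377.8645       377.8645         755.7289
  2       387.50       368.4685       736.9370       2,210.8111
  3       387.50       359.3062     1,077.9186       4,311.6744
  4       387.50       350.3717     1,401.4869       7,007.4344
  5       387.50       341.6594     1,708.2970      10,249.7822
  6       387.50       333.1637     1,998.9824      13,992.8768
  7     5,387.50     4,516.8704    31,618.0928     252,944.7427
  Σ                  6,647.7044    38,919.5792     291,473.0505
P = 6,647.7044.
Convexity = Σ t(t+1)·PV / [P·(1+y)²] = 291,473.0505 / (6,647.7044 × 1.051650) = 41.69225.

41.69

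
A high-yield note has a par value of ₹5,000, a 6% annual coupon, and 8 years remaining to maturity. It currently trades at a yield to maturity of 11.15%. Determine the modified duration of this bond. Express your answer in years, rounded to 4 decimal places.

5.6784 years

Periodic yield y = 0.1115. First find Macaulay duration:
  t   CF        PV=CF/(1+0.1115)^t    t·PV
  1       300.00       269.9055       269.9055
  2       300.00       242.8300       485.6600
  3       300.00       218.4705       655.4116
  4       300.00       196.5547       786.2187
  5       300.00       176.8373       884.1866
  6       300.00       159.0979       954.5874
  7       300.00       143.1380     1,001.9661
  8     5,300.00     2,275.0981    18,200.7850
  Σ                  3,681.9321    23,238.7209
P = 3,681.9321; Macaulay duration = 23,238.7209 / 3,681.9321 = 6.31156 years.
Modified duration = D_Mac / (1 + y) = 6.31156 / 1.1115 = 5.67841 years.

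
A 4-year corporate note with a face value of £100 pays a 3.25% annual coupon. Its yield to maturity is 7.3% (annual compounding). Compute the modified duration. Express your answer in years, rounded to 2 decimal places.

Periodic yield y = 0.073. First find Macaulay duration:
  t   CF        PV=CF/(1+0.073)^t    t·PV
  1         3.25         3.0289         3.0289
  2         3.25         2.8228         5.6456
  3         3.25         2.6308         7.8923
  4       103.25        77.8917       311.5668
  Σ                     86.3742       328.1337
P = 86.3742; Macaulay duration = 328.1337 / 86.3742 = 3.79898 years.
Modified duration = D_Mac / (1 + y) = 3.79898 / 1.073 = 3.54052 years.

3.54 years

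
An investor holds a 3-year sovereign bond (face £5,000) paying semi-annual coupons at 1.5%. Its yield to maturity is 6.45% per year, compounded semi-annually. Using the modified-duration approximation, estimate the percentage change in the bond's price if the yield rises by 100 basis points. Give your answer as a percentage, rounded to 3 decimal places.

-2.848%

Periodic yield y = 0.03225. Modified duration first:
  t   CF        PV=CF/(1+0.03225)^t    t·PV
  1        37.50        36.3284        36.3284
  2        37.50        35.1934        70.3868
  3        37.50        34.0939       102.2817
  4        37.50        33.0287       132.1149
  5        37.50        31.9968       159.9841
  6     5,037.50     4,163.9520    24,983.7117
  Σ                  4,334.5932    25,484.8076
P = 4,334.5932; D_Mac = 5.87940 half-year periods = 2.93970 yrs; D_mod = 2.93970/(1+0.03225) = 2.84786 yrs.
ΔP/P ≈ -D_mod · Δy = -2.84786 × (+0.01) = -0.028479 = -2.8479%.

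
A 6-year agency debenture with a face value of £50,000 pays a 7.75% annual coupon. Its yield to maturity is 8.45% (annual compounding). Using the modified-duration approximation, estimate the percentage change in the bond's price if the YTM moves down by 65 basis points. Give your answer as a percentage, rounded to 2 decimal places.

+3.00%

Periodic yield y = 0.0845. Modified duration first:
  t   CF        PV=CF/(1+0.0845)^t    t·PV
  1     3,875.00     3,573.0751     3,573.0751
  2     3,875.00     3,294.6751     6,589.3502
  3     3,875.00     3,037.9669     9,113.9007
  4     3,875.00     2,801.2604    11,205.0416
  5     3,875.00     2,582.9971    12,914.9857
  6    53,875.00    33,113.8704   198,683.2226
  Σ                 48,403.8451   242,079.5759
P = 48,403.8451; D_Mac = 5.00125 yrs; D_mod = 5.00125/(1+0.0845) = 4.61157 yrs.
ΔP/P ≈ -D_mod · Δy = -4.61157 × (-0.0065) = +0.029975 = +2.9975%.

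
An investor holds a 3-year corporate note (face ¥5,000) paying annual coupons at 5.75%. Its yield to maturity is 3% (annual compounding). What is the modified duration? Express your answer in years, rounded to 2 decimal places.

Periodic yield y = 0.03. First find Macaulay duration:
  t   CF        PV=CF/(1+0.03)^t    t·PV
  1       287.50       279.1262       279.1262
  2       287.50       270.9963       541.9926
  3     5,287.50     4,838.8115    14,516.4346
  Σ                  5,388.9341    15,337.5534
P = 5,388.9341; Macaulay duration = 15,337.5534 / 5,388.9341 = 2.84612 years.
Modified duration = D_Mac / (1 + y) = 2.84612 / 1.03 = 2.76322 years.

2.76 years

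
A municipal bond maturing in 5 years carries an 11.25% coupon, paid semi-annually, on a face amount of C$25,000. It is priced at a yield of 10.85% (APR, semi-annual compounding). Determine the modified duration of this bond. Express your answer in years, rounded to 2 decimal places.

Periodic yield y = 0.05425. First find Macaulay duration:
  t   CF        PV=CF/(1+0.05425)^t    t·PV
  1     1,406.25     1,333.8866     1,333.8866
  2     1,406.25     1,265.2470     2,530.4940
  3     1,406.25     1,200.1394     3,600.4183
  4     1,406.25     1,138.3822     4,553.5288
  5     1,406.25     1,079.8029     5,399.0145
  6     1,406.25     1,024.2380     6,145.4279
  7     1,406.25       971.5324     6,800.7265
  8     1,406.25       921.5389     7,372.3110
  9     1,406.25       874.1180     7,867.0617
  10   26,406.25    15,569.3555   155,693.5545
  Σ                 25,378.2408   201,296.4238
P = 25,378.2408; Macaulay duration = 201,296.4238 / 25,378.2408 = 7.93185 half-year periods = 3.96593 years.
Modified duration = D_Mac / (1 + y) = 3.96593 / 1.05425 = 3.76185 years.

3.76 years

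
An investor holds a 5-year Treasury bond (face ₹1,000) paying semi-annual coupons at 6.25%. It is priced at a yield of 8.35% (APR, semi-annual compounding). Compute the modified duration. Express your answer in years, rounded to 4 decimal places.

Periodic yield y = 0.04175. First find Macaulay duration:
  t   CF        PV=CF/(1+0.04175)^t    t·PV
  1        31.25        29.9976        29.9976
  2        31.25        28.7954        57.5908
  3        31.25        27.6414        82.9241
  4        31.25        26.5336       106.1344
  5        31.25        25.4702       127.3510
  6        31.25        24.4494       146.6967
  7        31.25        23.4696       164.2871
  8        31.25        22.5290       180.2320
  9        31.25        21.6261       194.6350
  10    1,031.25       685.0604     6,850.6041
  Σ                    915.5727     7,940.4528
P = 915.5727; Macaulay duration = 7,940.4528 / 915.5727 = 8.67266 half-year periods = 4.33633 years.
Modified duration = D_Mac / (1 + y) = 4.33633 / 1.04175 = 4.16254 years.

4.1625 years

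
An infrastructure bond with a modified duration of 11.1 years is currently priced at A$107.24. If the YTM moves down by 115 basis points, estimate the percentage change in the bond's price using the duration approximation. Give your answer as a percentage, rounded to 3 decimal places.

+12.765%

Duration approximation: ΔP/P ≈ -D_mod · Δy = -11.1 × (-0.0115) = +0.127650.
As a percentage: +12.7650%.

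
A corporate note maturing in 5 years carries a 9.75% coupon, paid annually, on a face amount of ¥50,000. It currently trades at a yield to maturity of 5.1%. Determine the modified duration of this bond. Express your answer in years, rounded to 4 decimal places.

Periodic yield y = 0.051. First find Macaulay duration:
  t   CF        PV=CF/(1+0.051)^t    t·PV
  1     4,875.00     4,638.4396     4,638.4396
  2     4,875.00     4,413.3583     8,826.7166
  3     4,875.00     4,199.1992    12,597.5975
  4     4,875.00     3,995.4321    15,981.7285
  5    54,875.00    42,791.8392   213,959.1961
  Σ                 60,038.2684   256,003.6782
P = 60,038.2684; Macaulay duration = 256,003.6782 / 60,038.2684 = 4.26401 years.
Modified duration = D_Mac / (1 + y) = 4.26401 / 1.051 = 4.05710 years.

4.0571 years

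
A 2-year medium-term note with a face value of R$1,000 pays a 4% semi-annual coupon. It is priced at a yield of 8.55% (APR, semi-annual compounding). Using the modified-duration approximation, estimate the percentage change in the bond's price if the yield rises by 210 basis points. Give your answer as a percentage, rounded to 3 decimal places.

-3.905%

Periodic yield y = 0.04275. Modified duration first:
  t   CF        PV=CF/(1+0.04275)^t    t·PV
  1        20.00        19.1801        19.1801
  2        20.00        18.3937        36.7874
  3        20.00        17.6396        52.9189
  4     1,020.00       862.7389     3,450.9556
  Σ                    917.9523     3,559.8420
P = 917.9523; D_Mac = 3.87803 half-year periods = 1.93901 yrs; D_mod = 1.93901/(1+0.04275) = 1.85952 yrs.
ΔP/P ≈ -D_mod · Δy = -1.85952 × (+0.021) = -0.039050 = -3.9050%.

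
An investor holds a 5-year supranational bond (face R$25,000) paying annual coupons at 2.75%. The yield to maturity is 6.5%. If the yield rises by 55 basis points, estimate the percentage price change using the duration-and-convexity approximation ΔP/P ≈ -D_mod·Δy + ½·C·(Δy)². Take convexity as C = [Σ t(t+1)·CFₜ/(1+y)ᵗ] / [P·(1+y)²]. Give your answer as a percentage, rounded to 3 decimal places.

-2.397%

With y = 0.065:
  t   CF        PV=CF/(1+0.065)^t    t·PV        t(t+1)·PV
  1       687.50       645.5399       645.5399       1,291.0798
  2       687.50       606.1408     1,212.2815       3,636.8445
  3       687.50       569.1463     1,707.4388       6,829.7550
  4       687.50       534.4096     2,137.6385      10,688.1925
  5    25,687.50    18,748.8140    93,744.0699     562,464.4196
  Σ                 21,104.0505    99,446.9686     584,910.2915
P = 21,104.0505; D_Mac = 4.71222 yrs; D_mod = 4.42462 yrs; C = 24.43567.
Duration effect: -4.42462 × (+0.0055) = -0.024335
Convexity effect: 0.5 × 24.43567 × (0.0055)² = +0.0003696
ΔP/P ≈ -0.024335 + 0.0003696 = -0.023966 = -2.3966%.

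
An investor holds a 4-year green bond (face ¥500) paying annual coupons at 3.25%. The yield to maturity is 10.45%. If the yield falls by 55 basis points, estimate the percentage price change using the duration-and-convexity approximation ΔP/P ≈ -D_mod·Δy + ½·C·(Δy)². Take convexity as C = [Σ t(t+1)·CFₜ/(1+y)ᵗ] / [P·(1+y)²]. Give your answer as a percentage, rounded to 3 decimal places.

+1.908%

With y = 0.1045:
  t   CF        PV=CF/(1+0.1045)^t    t·PV        t(t+1)·PV
  1        16.25        14.7125        14.7125          29.4251
  2        16.25        13.3205        26.6411          79.9233
  3        16.25        12.0602        36.1807         144.7230
  4       516.25       346.8943     1,387.5773       6,937.8863
  Σ                    386.9876     1,465.1116       7,191.9576
P = 386.9876; D_Mac = 3.78594 yrs; D_mod = 3.42774 yrs; C = 15.23416.
Duration effect: -3.42774 × (-0.0055) = +0.018853
Convexity effect: 0.5 × 15.23416 × (-0.0055)² = +0.0002304
ΔP/P ≈ +0.018853 + 0.0002304 = +0.019083 = +1.9083%.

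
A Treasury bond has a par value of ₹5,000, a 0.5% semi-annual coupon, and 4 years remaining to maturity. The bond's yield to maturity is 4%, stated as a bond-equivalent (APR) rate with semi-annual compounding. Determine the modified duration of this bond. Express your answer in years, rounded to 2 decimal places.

3.88 years

Periodic yield y = 0.02. First find Macaulay duration:
  t   CF        PV=CF/(1+0.02)^t    t·PV
  1        12.50        12.2549        12.2549
  2        12.50        12.0146        24.0292
  3        12.50        11.7790        35.3371
  4        12.50        11.5481        46.1923
  5        12.50        11.3216        56.6082
  6        12.50        11.0996        66.5979
  7        12.50        10.8820        76.1740
  8     5,012.50     4,278.1205    34,224.9639
  Σ                  4,359.0204    34,542.1574
P = 4,359.0204; Macaulay duration = 34,542.1574 / 4,359.0204 = 7.92429 half-year periods = 3.96215 years.
Modified duration = D_Mac / (1 + y) = 3.96215 / 1.02 = 3.88446 years.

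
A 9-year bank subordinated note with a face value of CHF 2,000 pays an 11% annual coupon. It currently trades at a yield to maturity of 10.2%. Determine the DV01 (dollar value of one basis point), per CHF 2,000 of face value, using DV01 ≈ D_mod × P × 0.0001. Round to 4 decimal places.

Periodic yield y = 0.102.
  t   CF        PV=CF/(1+0.102)^t    t·PV
  1       220.00       199.6370       199.6370
  2       220.00       181.1588       362.3176
  3       220.00       164.3909       493.1728
  4       220.00       149.1751       596.7004
  5       220.00       135.3676       676.8380
  6       220.00       122.8381       737.0286
  7       220.00       111.4683       780.2784
  8       220.00       101.1509       809.2075
  9     2,220.00       926.2295     8,336.0658
  Σ                  2,091.4164    12,991.2461
P = 2,091.4164; D_Mac = 6.21170 yrs; D_mod = 5.63675 yrs.
DV01 ≈ 5.63675 × 2,091.4164 × 0.0001 = 1.178879.

CHF 1.1789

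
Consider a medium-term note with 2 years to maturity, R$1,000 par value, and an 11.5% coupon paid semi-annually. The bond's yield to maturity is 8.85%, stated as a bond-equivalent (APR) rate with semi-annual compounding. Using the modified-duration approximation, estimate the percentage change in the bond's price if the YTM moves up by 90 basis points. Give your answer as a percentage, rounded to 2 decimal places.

Periodic yield y = 0.04425. Modified duration first:
  t   CF        PV=CF/(1+0.04425)^t    t·PV
  1        57.50        55.0634        55.0634
  2        57.50        52.7301       105.4603
  3        57.50        50.4957       151.4871
  4     1,057.50       889.3290     3,557.3159
  Σ                  1,047.6182     3,869.3267
P = 1,047.6182; D_Mac = 3.69345 half-year periods = 1.84673 yrs; D_mod = 1.84673/(1+0.04425) = 1.76847 yrs.
ΔP/P ≈ -D_mod · Δy = -1.76847 × (+0.009) = -0.015916 = -1.5916%.

-1.59%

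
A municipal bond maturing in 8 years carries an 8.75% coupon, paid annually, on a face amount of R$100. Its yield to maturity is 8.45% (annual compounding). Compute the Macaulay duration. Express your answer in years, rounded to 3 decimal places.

Periodic yield y = 0.0845. Discount each cash flow and weight by its year:
  t   CF        PV=CF/(1+0.0845)^t    t·PV
  1         8.75         8.0682         8.0682
  2         8.75         7.4396        14.8792
  3         8.75         6.8599        20.5798
  4         8.75         6.3254        25.3017
  5         8.75         5.8326        29.1629
  6         8.75         5.3781        32.2687
  7         8.75         4.9591        34.7136
  8       108.75        56.8320       454.6559
  Σ                    101.6949       619.6299
Price P = Σ PV = 101.6949.
Macaulay duration = Σ(t·PV) / P = 619.6299 / 101.6949 = 6.09303 years.

6.093 years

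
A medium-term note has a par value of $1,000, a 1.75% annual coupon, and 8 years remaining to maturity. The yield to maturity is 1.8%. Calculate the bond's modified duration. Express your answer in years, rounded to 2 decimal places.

7.40 years

Periodic yield y = 0.018. First find Macaulay duration:
  t   CF        PV=CF/(1+0.018)^t    t·PV
  1        17.50        17.1906        17.1906
  2        17.50        16.8866        33.7732
  3        17.50        16.5880        49.7641
  4        17.50        16.2947        65.1789
  5        17.50        16.0066        80.0330
  6        17.50        15.7236        94.3415
  7        17.50        15.4456       108.1189
  8     1,017.50       882.1698     7,057.3585
  Σ                    996.3055     7,505.7587
P = 996.3055; Macaulay duration = 7,505.7587 / 996.3055 = 7.53359 years.
Modified duration = D_Mac / (1 + y) = 7.53359 / 1.018 = 7.40038 years.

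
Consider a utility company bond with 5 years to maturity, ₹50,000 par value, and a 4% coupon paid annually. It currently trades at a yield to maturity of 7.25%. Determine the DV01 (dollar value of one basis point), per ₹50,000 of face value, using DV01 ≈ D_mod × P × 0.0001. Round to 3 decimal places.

₹18.599

Periodic yield y = 0.0725.
  t   CF        PV=CF/(1+0.0725)^t    t·PV
  1     2,000.00     1,864.8019     1,864.8019
  2     2,000.00     1,738.7430     3,477.4860
  3     2,000.00     1,621.2056     4,863.6168
  4     2,000.00     1,511.6136     6,046.4544
  5    52,000.00    36,645.1783   183,225.8916
  Σ                 43,381.5424   199,478.2507
P = 43,381.5424; D_Mac = 4.59823 yrs; D_mod = 4.28739 yrs.
DV01 ≈ 4.28739 × 43,381.5424 × 0.0001 = 18.599371.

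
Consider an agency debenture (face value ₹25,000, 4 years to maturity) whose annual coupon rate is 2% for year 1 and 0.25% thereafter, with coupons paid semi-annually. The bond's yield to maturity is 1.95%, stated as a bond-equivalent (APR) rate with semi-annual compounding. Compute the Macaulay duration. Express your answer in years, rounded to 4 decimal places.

Periodic yield y = 0.00975. Discount each cash flow and weight by its period:
  t   CF        PV=CF/(1+0.00975)^t    t·PV
  1       250.00       247.5860       247.5860
  2       250.00       245.1954       490.3908
  3        31.25        30.3535        91.0604
  4        31.25        30.0604       120.2415
  5        31.25        29.7701       148.8506
  6        31.25        29.4827       176.8960
  7        31.25        29.1980       204.3859
  8    25,031.25    23,161.7646   185,294.1166
  Σ                 23,803.4107   186,773.5280
Price P = Σ PV = 23,803.4107.
Macaulay duration = Σ(t·PV) / P = 186,773.5280 / 23,803.4107 = 7.84650 half-year periods.
In years: 7.84650 / 2 = 3.92325 years.

3.9233 years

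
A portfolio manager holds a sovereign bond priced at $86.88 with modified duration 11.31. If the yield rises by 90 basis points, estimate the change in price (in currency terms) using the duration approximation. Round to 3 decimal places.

Duration approximation: ΔP/P ≈ -D_mod · Δy = -11.31 × (+0.009) = -0.101790.
ΔP ≈ 86.88 × (-0.101790) = -8.8435152.

-$8.844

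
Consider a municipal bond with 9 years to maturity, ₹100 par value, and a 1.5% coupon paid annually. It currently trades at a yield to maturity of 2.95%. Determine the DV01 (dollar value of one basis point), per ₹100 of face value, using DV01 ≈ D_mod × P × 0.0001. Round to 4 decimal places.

₹0.0728

Periodic yield y = 0.0295.
  t   CF        PV=CF/(1+0.0295)^t    t·PV
  1         1.50         1.4570         1.4570
  2         1.50         1.4153         2.8305
  3         1.50         1.3747         4.1241
  4         1.50         1.3353         5.3413
  5         1.50         1.2971         6.4853
  6         1.50         1.2599         7.5593
  7         1.50         1.2238         8.5665
  8         1.50         1.1887         9.5098
  9       101.50        78.1320       703.1879
  Σ                     88.6838       749.0618
P = 88.6838; D_Mac = 8.44644 yrs; D_mod = 8.20441 yrs.
DV01 ≈ 8.20441 × 88.6838 × 0.0001 = 0.072760.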